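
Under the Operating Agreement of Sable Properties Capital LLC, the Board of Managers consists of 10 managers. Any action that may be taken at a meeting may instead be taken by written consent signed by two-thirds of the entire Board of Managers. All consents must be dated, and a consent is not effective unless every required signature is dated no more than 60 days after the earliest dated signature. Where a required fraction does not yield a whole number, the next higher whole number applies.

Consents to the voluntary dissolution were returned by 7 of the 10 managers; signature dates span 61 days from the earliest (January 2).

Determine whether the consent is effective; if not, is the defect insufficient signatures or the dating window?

Not effective — dating-window requirement not satisfied.

Signatures required: two-thirds of 10 — 2/3 of 10 = 6.67, rounded up to 7, so 7 needed; 7 signed. Sufficient.
Dating window: the latest signature is 61 days after the earliest; the limit is 60 days. Outside the window.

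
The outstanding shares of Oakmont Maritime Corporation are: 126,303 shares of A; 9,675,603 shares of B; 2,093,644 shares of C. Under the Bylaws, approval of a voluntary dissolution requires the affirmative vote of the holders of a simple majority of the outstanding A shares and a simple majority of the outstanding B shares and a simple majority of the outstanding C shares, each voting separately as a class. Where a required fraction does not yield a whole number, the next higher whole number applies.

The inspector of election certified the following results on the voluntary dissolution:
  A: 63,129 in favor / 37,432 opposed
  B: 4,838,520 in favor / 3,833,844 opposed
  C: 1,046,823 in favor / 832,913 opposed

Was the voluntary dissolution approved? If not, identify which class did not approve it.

A: a majority of 126303 is 63152; 63,152 required, 63,129 in favor — not approved.
B: a majority of 9675603 is 4837802; 4,837,802 required, 4,838,520 in favor — approved.
C: a majority of 2093644 is 1046823; 1,046,823 required, 1,046,823 in favor — approved.

Not approved — the A shares did not give the required vote.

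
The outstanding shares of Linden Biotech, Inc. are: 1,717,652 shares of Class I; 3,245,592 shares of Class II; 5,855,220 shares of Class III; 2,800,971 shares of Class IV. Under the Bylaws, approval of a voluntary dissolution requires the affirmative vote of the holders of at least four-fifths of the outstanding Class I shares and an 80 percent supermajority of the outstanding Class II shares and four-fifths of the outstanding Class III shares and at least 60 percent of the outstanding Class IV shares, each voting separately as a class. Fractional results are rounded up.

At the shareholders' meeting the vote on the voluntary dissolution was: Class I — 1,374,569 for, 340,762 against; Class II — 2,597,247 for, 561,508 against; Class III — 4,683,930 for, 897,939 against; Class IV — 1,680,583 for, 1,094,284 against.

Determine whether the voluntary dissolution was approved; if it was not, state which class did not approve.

Class I: 4/5 of 1717652 = 1374121.60, rounded up to 1374122; 1,374,122 required, 1,374,569 in favor — approved.
Class II: 4/5 of 3245592 = 2596473.60, rounded up to 2596474; 2,596,474 required, 2,597,247 in favor — approved.
Class III: 4/5 of 5855220 = 4684176; 4,684,176 required, 4,683,930 in favor — not approved.
Class IV: 3/5 of 2800971 = 1680582.60, rounded up to 1680583; 1,680,583 required, 1,680,583 in favor — approved.

Not approved — the Class III shares did not give the required vote.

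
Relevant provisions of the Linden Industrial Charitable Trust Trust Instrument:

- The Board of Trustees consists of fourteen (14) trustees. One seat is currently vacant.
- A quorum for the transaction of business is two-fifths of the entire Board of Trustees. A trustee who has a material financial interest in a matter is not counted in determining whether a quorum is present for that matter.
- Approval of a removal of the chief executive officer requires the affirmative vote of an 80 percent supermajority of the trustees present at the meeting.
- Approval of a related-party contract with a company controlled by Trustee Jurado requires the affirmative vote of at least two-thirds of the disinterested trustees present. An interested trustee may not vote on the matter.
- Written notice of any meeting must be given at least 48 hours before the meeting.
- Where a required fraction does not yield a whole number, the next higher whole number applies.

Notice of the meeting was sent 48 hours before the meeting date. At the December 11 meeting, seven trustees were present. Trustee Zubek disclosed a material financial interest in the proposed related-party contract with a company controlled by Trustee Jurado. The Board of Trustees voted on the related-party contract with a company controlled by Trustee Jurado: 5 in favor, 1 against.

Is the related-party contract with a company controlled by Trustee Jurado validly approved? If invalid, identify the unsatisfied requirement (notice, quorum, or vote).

Notice: 48 hours given; 48 required (48 ≥ 48). Satisfied.
Quorum: 7 present, but the 1 interested trustee does not count, leaving 6. Quorum is 6. Satisfied.
Vote: the related-party contract with a company controlled by Trustee Jurado requires two-thirds of the disinterested trustees present (7 − 1 = 6). 2/3 of 6 = 4, so 4 affirmative votes are needed; 5 voted in favor. Satisfied.

Valid — all requirements satisfied.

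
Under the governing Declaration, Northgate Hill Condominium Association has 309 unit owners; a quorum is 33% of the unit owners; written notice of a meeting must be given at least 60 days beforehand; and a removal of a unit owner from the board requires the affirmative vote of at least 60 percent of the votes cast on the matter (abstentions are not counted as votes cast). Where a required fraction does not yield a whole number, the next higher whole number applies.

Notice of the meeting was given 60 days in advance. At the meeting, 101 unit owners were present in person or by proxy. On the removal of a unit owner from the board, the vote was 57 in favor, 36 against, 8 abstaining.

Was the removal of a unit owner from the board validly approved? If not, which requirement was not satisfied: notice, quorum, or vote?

Notice: 60 days given; 60 required. Satisfied.
Quorum: 33% of 309 = 101.97, rounded up to 102; 101 present. Not satisfied.
Vote: requires three-fifths of the votes cast (101 − 8 abstaining = 93); 3/5 of 93 = 55.80, rounded up to 56, so 56 needed; 57 in favor. Satisfied.

Invalid — quorum requirement not satisfied.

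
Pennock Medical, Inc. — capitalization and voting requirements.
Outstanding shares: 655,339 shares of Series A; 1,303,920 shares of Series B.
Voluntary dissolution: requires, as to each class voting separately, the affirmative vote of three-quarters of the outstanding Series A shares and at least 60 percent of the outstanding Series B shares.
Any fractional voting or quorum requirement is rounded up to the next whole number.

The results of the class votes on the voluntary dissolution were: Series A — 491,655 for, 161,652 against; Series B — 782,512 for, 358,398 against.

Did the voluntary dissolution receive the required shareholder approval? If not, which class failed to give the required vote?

Series A: 3/4 of 655339 = 491504.25, rounded up to 491505; 491,505 required, 491,655 in favor — approved.
Series B: 3/5 of 1303920 = 782352; 782,352 required, 782,512 in favor — approved.

Approved — every class gave the required vote.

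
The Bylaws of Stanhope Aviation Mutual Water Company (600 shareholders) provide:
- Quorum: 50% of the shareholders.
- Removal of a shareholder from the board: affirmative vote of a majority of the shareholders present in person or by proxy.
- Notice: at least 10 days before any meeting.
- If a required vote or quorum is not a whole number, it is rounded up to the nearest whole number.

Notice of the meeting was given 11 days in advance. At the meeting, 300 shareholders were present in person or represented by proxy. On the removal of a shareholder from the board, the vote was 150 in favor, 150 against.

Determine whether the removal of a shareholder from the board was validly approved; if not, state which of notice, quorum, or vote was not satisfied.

Notice: 11 days given; 10 required. Satisfied.
Quorum: 50% of 600 = 300; 300 present. Satisfied.
Vote: requires a majority of those present (300); a majority of 300 is 151, so 151 needed; 150 in favor. Not satisfied.

Invalid — vote requirement not satisfied.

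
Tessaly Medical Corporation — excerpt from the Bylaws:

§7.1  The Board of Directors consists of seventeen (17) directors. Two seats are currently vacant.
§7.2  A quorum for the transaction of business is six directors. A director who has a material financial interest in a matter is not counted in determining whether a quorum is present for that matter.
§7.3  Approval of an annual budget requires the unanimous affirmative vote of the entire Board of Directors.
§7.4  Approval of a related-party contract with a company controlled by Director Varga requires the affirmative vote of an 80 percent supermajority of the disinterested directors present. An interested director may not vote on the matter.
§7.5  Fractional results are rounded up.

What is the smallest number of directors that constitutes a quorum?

The quorum is fixed at 6.

6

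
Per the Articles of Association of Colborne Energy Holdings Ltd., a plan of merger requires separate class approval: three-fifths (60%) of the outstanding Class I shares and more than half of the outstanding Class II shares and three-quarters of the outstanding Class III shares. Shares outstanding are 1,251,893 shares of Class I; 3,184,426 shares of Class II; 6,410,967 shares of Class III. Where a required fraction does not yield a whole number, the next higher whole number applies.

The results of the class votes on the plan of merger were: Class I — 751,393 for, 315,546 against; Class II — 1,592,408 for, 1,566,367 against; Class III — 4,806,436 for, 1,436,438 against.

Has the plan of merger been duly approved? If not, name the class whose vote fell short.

Class I: 3/5 of 1251893 = 751135.80, rounded up to 751136; 751,136 required, 751,393 in favor — approved.
Class II: a majority of 3184426 is 1592214; 1,592,214 required, 1,592,408 in favor — approved.
Class III: 3/4 of 6410967 = 4808225.25, rounded up to 4808226; 4,808,226 required, 4,806,436 in favor — not approved.

Not approved — the Class III shares did not give the required vote.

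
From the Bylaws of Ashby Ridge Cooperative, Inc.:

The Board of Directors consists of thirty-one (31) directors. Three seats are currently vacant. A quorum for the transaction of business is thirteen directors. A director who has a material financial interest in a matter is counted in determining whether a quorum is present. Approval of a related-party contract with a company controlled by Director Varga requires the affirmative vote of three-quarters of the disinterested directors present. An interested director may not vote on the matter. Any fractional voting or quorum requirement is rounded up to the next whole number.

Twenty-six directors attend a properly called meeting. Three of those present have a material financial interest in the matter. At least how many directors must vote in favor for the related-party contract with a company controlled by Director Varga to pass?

18

The related-party contract with a company controlled by Director Varga requires three-fourths of the disinterested directors present (26 − 3 = 23).
3/4 of 23 = 17.25, rounded up to 18.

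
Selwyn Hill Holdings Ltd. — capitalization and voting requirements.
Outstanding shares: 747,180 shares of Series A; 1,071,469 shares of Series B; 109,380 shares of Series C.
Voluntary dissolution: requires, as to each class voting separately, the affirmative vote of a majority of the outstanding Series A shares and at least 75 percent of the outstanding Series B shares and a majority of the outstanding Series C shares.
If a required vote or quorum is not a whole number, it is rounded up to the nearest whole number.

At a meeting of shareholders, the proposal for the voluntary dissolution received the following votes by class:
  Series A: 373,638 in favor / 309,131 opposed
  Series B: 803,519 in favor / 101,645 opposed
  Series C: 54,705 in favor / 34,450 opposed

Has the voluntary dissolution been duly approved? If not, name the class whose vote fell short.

Not approved — the Series B shares did not give the required vote.

Series A: a majority of 747180 is 373591; 373,591 required, 373,638 in favor — approved.
Series B: 3/4 of 1071469 = 803601.75, rounded up to 803602; 803,602 required, 803,519 in favor — not approved.
Series C: a majority of 109380 is 54691; 54,691 required, 54,705 in favor — approved.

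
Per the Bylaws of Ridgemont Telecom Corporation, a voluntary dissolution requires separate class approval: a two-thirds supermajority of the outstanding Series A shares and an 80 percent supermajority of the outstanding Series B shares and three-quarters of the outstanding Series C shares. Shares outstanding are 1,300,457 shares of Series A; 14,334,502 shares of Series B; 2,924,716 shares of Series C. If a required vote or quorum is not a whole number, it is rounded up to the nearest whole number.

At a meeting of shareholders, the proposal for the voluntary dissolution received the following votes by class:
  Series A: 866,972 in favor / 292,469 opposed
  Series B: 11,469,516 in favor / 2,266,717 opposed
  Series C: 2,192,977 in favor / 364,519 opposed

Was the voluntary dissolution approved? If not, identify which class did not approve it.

Not approved — the Series C shares did not give the required vote.

Series A: 2/3 of 1300457 = 866971.33, rounded up to 866972; 866,972 required, 866,972 in favor — approved.
Series B: 4/5 of 14334502 = 11467601.60, rounded up to 11467602; 11,467,602 required, 11,469,516 in favor — approved.
Series C: 3/4 of 2924716 = 2193537; 2,193,537 required, 2,192,977 in favor — not approved.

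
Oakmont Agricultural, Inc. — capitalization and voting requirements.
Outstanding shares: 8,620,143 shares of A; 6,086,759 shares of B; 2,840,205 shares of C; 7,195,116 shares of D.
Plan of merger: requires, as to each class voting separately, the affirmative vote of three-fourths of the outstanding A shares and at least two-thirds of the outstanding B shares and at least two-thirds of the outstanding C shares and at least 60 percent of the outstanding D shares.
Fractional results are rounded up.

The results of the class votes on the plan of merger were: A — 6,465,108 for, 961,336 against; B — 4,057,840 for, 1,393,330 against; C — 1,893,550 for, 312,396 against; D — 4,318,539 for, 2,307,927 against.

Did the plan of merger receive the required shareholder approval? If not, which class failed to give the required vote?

Approved — every class gave the required vote.

A: 3/4 of 8620143 = 6465107.25, rounded up to 6465108; 6,465,108 required, 6,465,108 in favor — approved.
B: 2/3 of 6086759 = 4057839.33, rounded up to 4057840; 4,057,840 required, 4,057,840 in favor — approved.
C: 2/3 of 2840205 = 1893470; 1,893,470 required, 1,893,550 in favor — approved.
D: 3/5 of 7195116 = 4317069.60, rounded up to 4317070; 4,317,070 required, 4,318,539 in favor — approved.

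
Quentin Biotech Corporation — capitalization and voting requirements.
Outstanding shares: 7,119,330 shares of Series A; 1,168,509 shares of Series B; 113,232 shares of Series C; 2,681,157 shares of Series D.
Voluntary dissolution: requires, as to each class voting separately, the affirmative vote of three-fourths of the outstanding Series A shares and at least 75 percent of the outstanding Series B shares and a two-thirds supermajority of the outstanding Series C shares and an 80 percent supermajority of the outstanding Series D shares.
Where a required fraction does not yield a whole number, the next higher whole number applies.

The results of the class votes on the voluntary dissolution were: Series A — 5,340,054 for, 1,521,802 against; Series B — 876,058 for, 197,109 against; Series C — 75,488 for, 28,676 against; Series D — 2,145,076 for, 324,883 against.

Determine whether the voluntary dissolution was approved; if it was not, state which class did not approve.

Series A: 3/4 of 7119330 = 5339497.50, rounded up to 5339498; 5,339,498 required, 5,340,054 in favor — approved.
Series B: 3/4 of 1168509 = 876381.75, rounded up to 876382; 876,382 required, 876,058 in favor — not approved.
Series C: 2/3 of 113232 = 75488; 75,488 required, 75,488 in favor — approved.
Series D: 4/5 of 2681157 = 2144925.60, rounded up to 2144926; 2,144,926 required, 2,145,076 in favor — approved.

Not approved — the Series B shares did not give the required vote.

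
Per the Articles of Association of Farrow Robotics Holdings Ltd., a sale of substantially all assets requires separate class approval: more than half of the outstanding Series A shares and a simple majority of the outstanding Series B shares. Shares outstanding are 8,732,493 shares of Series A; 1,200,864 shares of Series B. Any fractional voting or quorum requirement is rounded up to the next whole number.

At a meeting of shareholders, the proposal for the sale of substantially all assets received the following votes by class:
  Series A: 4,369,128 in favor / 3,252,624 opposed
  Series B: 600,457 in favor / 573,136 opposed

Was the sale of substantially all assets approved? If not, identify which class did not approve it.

Approved — every class gave the required vote.

Series A: a majority of 8732493 is 4366247; 4,366,247 required, 4,369,128 in favor — approved.
Series B: a majority of 1200864 is 600433; 600,433 required, 600,457 in favor — approved.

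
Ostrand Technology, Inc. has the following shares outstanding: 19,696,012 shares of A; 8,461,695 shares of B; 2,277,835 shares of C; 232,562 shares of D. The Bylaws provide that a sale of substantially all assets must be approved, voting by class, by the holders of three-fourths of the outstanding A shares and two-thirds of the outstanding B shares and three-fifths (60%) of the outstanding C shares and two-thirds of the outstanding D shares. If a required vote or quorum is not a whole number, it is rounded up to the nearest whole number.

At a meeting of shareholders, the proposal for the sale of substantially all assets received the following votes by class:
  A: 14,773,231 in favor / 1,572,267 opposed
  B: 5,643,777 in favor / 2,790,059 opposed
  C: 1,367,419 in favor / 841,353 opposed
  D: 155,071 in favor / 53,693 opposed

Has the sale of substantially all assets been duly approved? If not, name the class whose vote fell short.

A: 3/4 of 19696012 = 14772009; 14,772,009 required, 14,773,231 in favor — approved.
B: 2/3 of 8461695 = 5641130; 5,641,130 required, 5,643,777 in favor — approved.
C: 3/5 of 2277835 = 1366701; 1,366,701 required, 1,367,419 in favor — approved.
D: 2/3 of 232562 = 155041.33, rounded up to 155042; 155,042 required, 155,071 in favor — approved.

Approved — every class gave the required vote.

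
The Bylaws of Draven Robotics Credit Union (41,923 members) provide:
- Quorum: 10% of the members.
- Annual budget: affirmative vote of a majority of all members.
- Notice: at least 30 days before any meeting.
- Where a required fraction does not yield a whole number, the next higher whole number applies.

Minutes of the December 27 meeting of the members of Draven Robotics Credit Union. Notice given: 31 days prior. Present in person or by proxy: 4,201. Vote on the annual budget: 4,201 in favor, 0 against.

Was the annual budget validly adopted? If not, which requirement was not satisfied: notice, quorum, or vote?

Invalid — vote requirement not satisfied.

Notice: 31 days given; 30 required. Satisfied.
Quorum: 10% of 41,923 = 4,192.30, rounded up to 4,193; 4,201 present. Satisfied.
Vote: requires a majority of all members (41,923); a majority of 41923 is 20962, so 20,962 needed; 4,201 in favor. Not satisfied.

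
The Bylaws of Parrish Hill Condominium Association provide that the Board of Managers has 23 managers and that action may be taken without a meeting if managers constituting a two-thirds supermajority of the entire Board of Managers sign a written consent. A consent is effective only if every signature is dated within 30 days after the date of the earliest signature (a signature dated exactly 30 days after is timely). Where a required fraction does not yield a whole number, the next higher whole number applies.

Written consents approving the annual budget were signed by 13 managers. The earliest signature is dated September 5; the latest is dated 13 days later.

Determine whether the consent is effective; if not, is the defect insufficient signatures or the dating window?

Not effective — insufficient signatures.

Signatures required: a two-thirds supermajority of 23 — 2/3 of 23 = 15.33, rounded up to 16, so 16 needed; 13 signed. Insufficient.
Dating window: the latest signature is 13 days after the earliest; the limit is 30 days. Within the window.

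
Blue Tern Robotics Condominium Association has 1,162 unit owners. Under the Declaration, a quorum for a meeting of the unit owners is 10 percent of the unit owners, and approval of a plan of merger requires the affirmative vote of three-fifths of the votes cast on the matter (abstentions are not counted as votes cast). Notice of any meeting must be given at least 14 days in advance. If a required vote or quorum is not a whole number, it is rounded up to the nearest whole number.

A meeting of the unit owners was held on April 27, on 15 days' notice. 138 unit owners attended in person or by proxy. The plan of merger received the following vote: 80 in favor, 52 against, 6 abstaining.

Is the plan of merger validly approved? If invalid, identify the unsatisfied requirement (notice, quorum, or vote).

Valid — all requirements satisfied.

Notice: 15 days given; 14 required. Satisfied.
Quorum: 10% of 1,162 = 116.20, rounded up to 117; 138 present. Satisfied.
Vote: requires three-fifths of the votes cast (138 − 6 abstaining = 132); 3/5 of 132 = 79.20, rounded up to 80, so 80 needed; 80 in favor. Satisfied.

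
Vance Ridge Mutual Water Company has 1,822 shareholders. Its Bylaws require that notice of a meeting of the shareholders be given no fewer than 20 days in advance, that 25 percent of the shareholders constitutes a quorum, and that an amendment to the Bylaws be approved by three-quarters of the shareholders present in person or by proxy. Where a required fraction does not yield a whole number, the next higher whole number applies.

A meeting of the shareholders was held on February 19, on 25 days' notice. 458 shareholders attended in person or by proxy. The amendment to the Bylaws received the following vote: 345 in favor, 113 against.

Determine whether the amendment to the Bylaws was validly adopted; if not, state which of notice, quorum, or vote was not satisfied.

Valid — all requirements satisfied.

Notice: 25 days given; 20 required. Satisfied.
Quorum: 25% of 1,822 = 455.50, rounded up to 456; 458 present. Satisfied.
Vote: requires three-fourths of those present (458); 3/4 of 458 = 343.50, rounded up to 344, so 344 needed; 345 in favor. Satisfied.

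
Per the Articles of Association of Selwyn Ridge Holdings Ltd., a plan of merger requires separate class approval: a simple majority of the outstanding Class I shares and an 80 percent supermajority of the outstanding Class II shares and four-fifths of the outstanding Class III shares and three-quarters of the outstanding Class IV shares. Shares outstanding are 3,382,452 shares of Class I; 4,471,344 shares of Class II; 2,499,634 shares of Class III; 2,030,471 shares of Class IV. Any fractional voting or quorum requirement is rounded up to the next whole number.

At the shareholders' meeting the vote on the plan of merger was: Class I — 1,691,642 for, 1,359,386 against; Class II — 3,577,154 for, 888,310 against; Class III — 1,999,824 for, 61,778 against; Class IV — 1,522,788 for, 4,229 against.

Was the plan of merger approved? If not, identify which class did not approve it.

Class I: a majority of 3382452 is 1691227; 1,691,227 required, 1,691,642 in favor — approved.
Class II: 4/5 of 4471344 = 3577075.20, rounded up to 3577076; 3,577,076 required, 3,577,154 in favor — approved.
Class III: 4/5 of 2499634 = 1999707.20, rounded up to 1999708; 1,999,708 required, 1,999,824 in favor — approved.
Class IV: 3/4 of 2030471 = 1522853.25, rounded up to 1522854; 1,522,854 required, 1,522,788 in favor — not approved.

Not approved — the Class IV shares did not give the required vote.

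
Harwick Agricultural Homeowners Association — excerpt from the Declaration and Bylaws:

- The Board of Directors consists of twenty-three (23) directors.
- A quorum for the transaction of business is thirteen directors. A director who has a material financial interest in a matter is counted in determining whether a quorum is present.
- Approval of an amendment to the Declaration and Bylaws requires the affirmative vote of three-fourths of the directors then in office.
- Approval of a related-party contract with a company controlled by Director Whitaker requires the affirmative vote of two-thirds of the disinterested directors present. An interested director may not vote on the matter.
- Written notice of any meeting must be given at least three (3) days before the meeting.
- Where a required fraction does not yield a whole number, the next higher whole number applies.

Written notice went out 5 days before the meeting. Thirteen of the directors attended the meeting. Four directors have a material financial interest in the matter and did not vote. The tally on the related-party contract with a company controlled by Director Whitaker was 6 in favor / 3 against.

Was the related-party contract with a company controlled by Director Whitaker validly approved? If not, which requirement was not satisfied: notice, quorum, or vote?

Valid — all requirements satisfied.

Notice: 5 days given; 3 required (5 ≥ 3). Satisfied.
Quorum: 13 present (interested directors count toward quorum); quorum is 13. Satisfied.
Vote: the related-party contract with a company controlled by Director Whitaker requires two-thirds of the disinterested directors present (13 − 4 = 9). 2/3 of 9 = 6, so 6 affirmative votes are needed; 6 voted in favor. Satisfied.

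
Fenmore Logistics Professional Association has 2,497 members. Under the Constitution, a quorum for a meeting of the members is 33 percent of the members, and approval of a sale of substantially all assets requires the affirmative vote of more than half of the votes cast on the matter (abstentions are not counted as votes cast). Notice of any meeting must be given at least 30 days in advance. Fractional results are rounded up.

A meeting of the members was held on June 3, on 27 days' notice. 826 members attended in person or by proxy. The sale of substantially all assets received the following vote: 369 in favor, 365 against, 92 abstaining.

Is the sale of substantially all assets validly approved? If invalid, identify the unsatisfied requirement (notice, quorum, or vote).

Notice: 27 days given; 30 required. Not satisfied.
Quorum: 33% of 2,497 = 824.01, rounded up to 825; 826 present. Satisfied.
Vote: requires a majority of the votes cast (826 − 92 abstaining = 734); a majority of 734 is 368, so 368 needed; 369 in favor. Satisfied.

Invalid — notice requirement not satisfied.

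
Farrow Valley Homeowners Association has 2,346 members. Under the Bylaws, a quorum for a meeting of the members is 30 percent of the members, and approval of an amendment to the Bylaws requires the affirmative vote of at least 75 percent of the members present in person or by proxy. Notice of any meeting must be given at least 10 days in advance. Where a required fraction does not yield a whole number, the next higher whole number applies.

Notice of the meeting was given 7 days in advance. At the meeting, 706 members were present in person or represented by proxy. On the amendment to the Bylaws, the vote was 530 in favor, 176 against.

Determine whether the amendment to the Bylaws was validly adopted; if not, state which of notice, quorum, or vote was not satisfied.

Notice: 7 days given; 10 required. Not satisfied.
Quorum: 30% of 2,346 = 703.80, rounded up to 704; 706 present. Satisfied.
Vote: requires three-fourths of those present (706); 3/4 of 706 = 529.50, rounded up to 530, so 530 needed; 530 in favor. Satisfied.

Invalid — notice requirement not satisfied.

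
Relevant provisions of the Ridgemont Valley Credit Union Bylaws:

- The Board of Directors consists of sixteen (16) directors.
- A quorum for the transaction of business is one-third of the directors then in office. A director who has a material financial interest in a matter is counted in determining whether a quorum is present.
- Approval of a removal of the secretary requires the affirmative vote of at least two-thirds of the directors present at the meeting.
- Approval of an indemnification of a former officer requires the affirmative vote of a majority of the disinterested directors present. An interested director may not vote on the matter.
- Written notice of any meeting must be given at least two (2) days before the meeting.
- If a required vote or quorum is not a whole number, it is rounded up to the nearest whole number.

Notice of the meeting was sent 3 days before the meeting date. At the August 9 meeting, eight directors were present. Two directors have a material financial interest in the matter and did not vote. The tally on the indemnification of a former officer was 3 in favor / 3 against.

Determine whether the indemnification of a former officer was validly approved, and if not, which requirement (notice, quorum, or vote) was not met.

Notice: 3 days given; 2 required (3 ≥ 2). Satisfied.
Quorum: 8 present (interested directors count toward quorum); quorum is 6. Satisfied.
Vote: the indemnification of a former officer requires a majority of the disinterested directors present (8 − 2 = 6). A majority of 6 is 4, so 4 affirmative votes are needed; 3 voted in favor. Not satisfied.

Invalid — vote requirement not satisfied.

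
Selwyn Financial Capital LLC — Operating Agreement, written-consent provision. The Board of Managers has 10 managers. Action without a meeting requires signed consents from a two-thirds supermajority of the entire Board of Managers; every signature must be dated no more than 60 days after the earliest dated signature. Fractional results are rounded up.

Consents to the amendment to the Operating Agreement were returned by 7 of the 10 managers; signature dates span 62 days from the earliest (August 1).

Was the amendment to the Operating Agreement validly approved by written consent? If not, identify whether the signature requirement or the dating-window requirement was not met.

Not effective — dating-window requirement not satisfied.

Signatures required: a two-thirds supermajority of 10 — 2/3 of 10 = 6.67, rounded up to 7, so 7 needed; 7 signed. Sufficient.
Dating window: the latest signature is 62 days after the earliest; the limit is 60 days. Outside the window.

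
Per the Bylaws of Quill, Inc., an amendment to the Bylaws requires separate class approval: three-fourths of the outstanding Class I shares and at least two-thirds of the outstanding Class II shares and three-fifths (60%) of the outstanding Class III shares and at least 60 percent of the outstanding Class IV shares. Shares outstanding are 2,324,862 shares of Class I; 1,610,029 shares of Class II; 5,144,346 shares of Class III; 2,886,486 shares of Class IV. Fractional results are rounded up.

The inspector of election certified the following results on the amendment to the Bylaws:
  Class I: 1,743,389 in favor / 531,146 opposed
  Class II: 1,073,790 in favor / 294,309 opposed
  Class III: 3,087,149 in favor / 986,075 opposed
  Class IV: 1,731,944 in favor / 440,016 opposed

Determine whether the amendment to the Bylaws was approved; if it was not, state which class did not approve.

Not approved — the Class I shares did not give the required vote.

Class I: 3/4 of 2324862 = 1743646.50, rounded up to 1743647; 1,743,647 required, 1,743,389 in favor — not approved.
Class II: 2/3 of 1610029 = 1073352.67, rounded up to 1073353; 1,073,353 required, 1,073,790 in favor — approved.
Class III: 3/5 of 5144346 = 3086607.60, rounded up to 3086608; 3,086,608 required, 3,087,149 in favor — approved.
Class IV: 3/5 of 2886486 = 1731891.60, rounded up to 1731892; 1,731,892 required, 1,731,944 in favor — approved.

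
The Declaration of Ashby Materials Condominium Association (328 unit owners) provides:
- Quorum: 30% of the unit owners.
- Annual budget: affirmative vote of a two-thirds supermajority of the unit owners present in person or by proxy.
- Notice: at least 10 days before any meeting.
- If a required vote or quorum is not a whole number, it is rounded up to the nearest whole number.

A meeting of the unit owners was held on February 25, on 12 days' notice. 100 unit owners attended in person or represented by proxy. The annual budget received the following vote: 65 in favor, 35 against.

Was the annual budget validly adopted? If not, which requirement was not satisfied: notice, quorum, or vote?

Notice: 12 days given; 10 required. Satisfied.
Quorum: 30% of 328 = 98.40, rounded up to 99; 100 present. Satisfied.
Vote: requires two-thirds of those present (100); 2/3 of 100 = 66.67, rounded up to 67, so 67 needed; 65 in favor. Not satisfied.

Invalid — vote requirement not satisfied.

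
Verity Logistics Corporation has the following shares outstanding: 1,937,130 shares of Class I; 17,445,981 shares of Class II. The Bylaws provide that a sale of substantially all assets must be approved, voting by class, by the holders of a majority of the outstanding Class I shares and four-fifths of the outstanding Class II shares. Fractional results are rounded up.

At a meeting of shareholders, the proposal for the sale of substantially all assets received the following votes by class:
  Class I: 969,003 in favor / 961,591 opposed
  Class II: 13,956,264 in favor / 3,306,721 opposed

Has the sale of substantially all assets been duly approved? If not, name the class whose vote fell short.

Not approved — the Class II shares did not give the required vote.

Class I: a majority of 1937130 is 968566; 968,566 required, 969,003 in favor — approved.
Class II: 4/5 of 17445981 = 13956784.80, rounded up to 13956785; 13,956,785 required, 13,956,264 in favor — not approved.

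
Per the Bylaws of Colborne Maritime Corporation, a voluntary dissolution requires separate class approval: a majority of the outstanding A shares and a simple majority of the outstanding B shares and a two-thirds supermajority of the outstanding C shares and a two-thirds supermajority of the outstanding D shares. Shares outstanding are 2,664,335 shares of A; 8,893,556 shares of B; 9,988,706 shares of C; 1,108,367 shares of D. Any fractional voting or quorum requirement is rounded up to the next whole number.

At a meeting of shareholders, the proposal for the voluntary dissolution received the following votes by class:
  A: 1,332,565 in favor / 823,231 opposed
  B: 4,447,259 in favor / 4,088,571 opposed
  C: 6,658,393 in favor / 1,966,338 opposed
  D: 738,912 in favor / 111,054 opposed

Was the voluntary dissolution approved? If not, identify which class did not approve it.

Not approved — the C shares did not give the required vote.

A: a majority of 2664335 is 1332168; 1,332,168 required, 1,332,565 in favor — approved.
B: a majority of 8893556 is 4446779; 4,446,779 required, 4,447,259 in favor — approved.
C: 2/3 of 9988706 = 6659137.33, rounded up to 6659138; 6,659,138 required, 6,658,393 in favor — not approved.
D: 2/3 of 1108367 = 738911.33, rounded up to 738912; 738,912 required, 738,912 in favor — approved.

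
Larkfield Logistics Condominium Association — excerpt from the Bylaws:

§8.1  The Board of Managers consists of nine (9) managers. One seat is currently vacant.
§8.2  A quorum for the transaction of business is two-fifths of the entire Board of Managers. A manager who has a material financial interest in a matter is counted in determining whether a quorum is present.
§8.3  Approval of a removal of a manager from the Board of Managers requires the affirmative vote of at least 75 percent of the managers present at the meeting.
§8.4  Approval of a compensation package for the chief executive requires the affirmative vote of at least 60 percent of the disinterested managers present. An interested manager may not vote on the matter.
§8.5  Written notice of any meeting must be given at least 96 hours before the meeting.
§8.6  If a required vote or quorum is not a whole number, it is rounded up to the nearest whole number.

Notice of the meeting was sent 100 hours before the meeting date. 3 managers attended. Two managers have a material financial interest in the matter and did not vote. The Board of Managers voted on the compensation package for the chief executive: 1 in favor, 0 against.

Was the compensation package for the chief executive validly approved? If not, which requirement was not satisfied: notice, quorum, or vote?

Invalid — quorum requirement not satisfied.

Notice: 100 hours given; 96 required (100 ≥ 96). Satisfied.
Quorum: 3 present (interested managers count toward quorum); quorum is 4. Not satisfied.
Vote: the compensation package for the chief executive requires three-fifths of the disinterested managers present (3 − 2 = 1). 3/5 of 1 = 0.60, rounded up to 1, so 1 affirmative vote is needed; 1 voted in favor. Satisfied. (Moot — without a quorum no business can be validly transacted.)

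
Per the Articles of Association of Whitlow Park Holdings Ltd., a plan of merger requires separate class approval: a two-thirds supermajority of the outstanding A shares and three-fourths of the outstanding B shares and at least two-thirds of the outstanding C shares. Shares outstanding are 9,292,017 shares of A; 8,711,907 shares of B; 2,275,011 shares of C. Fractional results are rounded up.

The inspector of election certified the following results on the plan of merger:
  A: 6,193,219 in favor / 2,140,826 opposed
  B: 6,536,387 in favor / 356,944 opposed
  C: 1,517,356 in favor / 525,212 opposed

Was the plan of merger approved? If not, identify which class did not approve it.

Not approved — the A shares did not give the required vote.

A: 2/3 of 9292017 = 6194678; 6,194,678 required, 6,193,219 in favor — not approved.
B: 3/4 of 8711907 = 6533930.25, rounded up to 6533931; 6,533,931 required, 6,536,387 in favor — approved.
C: 2/3 of 2275011 = 1516674; 1,516,674 required, 1,517,356 in favor — approved.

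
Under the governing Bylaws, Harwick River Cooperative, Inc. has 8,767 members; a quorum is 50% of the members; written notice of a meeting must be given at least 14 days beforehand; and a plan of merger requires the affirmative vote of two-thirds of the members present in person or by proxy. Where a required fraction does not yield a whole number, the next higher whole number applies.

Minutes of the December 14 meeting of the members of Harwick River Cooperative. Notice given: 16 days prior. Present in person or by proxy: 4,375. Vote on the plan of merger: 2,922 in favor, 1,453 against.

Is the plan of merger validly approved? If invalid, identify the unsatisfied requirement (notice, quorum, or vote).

Notice: 16 days given; 14 required. Satisfied.
Quorum: 50% of 8,767 = 4,383.50, rounded up to 4,384; 4,375 present. Not satisfied.
Vote: requires two-thirds of those present (4,375); 2/3 of 4375 = 2916.67, rounded up to 2917, so 2,917 needed; 2,922 in favor. Satisfied.

Invalid — quorum requirement not satisfied.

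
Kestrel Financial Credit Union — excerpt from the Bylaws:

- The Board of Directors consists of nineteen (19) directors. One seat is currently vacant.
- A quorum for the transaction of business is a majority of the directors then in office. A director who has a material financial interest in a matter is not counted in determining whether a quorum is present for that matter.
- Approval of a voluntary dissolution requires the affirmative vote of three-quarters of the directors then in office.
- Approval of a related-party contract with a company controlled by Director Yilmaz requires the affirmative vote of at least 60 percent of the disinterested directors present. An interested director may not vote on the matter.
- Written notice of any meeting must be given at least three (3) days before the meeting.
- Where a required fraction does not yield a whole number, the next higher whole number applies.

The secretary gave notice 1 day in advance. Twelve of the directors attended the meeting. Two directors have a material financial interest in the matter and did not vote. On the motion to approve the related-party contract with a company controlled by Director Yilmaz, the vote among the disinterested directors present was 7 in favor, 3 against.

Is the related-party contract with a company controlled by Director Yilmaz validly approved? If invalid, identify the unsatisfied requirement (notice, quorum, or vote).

Invalid — notice requirement not satisfied.

Notice: 1 day given; 3 required (1 < 3). Not satisfied.
Quorum: 12 present, but the 2 interested directors do not count, leaving 10. Quorum is 10. Satisfied.
Vote: the related-party contract with a company controlled by Director Yilmaz requires three-fifths of the disinterested directors present (12 − 2 = 10). 3/5 of 10 = 6, so 6 affirmative votes are needed; 7 voted in favor. Satisfied.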